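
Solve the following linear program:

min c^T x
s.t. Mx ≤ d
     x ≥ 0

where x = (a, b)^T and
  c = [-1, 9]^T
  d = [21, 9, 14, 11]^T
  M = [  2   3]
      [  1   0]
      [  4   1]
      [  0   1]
a = 3.5, b = 0, z = -3.5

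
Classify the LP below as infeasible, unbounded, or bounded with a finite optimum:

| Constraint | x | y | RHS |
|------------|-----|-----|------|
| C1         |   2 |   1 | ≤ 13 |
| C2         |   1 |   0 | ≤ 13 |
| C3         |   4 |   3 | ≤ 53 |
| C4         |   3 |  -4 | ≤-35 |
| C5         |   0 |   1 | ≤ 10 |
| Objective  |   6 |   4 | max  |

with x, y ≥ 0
The point (1.5, 10) satisfies every constraint, so the LP is feasible; the constraints give x ≤ 13 and y ≤ 10, which with x, y ≥ 0 keep the feasible region inside a bounded box. A feasible, bounded LP attains a finite optimum at a vertex.

Bounded optimum: z* = 49 at (1.5, 10).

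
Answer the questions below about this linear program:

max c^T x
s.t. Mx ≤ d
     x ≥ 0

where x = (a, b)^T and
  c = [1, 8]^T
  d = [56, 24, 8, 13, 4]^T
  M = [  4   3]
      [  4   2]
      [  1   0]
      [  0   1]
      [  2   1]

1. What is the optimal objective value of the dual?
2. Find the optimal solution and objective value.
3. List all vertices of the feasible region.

1. 32 (by strong duality, equal to the primal optimum)
2. a = 0, b = 4, z = 32
3. (0, 0), (2, 0), (0, 4)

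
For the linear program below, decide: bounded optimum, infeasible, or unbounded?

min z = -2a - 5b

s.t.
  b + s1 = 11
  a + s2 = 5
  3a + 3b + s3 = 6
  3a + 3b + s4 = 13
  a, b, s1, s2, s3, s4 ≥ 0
The point (0, 2) satisfies every constraint, so the LP is feasible; the constraints give a ≤ 5 and b ≤ 11, which with a, b ≥ 0 keep the feasible region inside a bounded box. A feasible, bounded LP attains a finite optimum at a vertex.

Evaluating z = -2a - 5b at each vertex:
  (0, 0): z = 0
  (2, 0): z = -4
  (0, 2): z = -10

The LP has an optimal solution: (0, 2) with z = -10.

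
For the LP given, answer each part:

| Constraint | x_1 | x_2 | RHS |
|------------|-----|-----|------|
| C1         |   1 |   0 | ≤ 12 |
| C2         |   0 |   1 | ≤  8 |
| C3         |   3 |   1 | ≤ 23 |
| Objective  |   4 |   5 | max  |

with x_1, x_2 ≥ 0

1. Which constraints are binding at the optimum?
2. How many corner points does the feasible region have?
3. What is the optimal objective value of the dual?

1. C2, C3
2. 4
3. 60 (by strong duality, equal to the primal optimum)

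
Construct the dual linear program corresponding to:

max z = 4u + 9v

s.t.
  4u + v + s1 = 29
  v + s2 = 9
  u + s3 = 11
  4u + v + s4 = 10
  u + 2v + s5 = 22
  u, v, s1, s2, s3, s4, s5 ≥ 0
Minimize: z = 29y1 + 9y2 + 11y3 + 10y4 + 22y5

Subject to:
  C1: -4y1 - y3 - 4y4 - y5 ≤ -4
  C2: -y1 - y2 - y4 - 2y5 ≤ -9
  y1, y2, y3, y4, y5 ≥ 0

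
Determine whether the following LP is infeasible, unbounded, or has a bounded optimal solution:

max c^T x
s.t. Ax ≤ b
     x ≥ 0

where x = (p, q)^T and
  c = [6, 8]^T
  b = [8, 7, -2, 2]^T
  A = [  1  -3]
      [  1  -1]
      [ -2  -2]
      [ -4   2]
Feasible point: (0, 1) satisfies every constraint, so the LP is feasible.
Direction d = (1, 1): for each constraint row a, a·d ≤ 0 —
  (1)(1) + (-3)(1) = -2 ≤ 0
  (1)(1) + (-1)(1) = 0 ≤ 0
  (-2)(1) + (-2)(1) = -4 ≤ 0
  (-4)(1) + (2)(1) = -2 ≤ 0
and d ≥ 0, so (0, 1) + t·d stays feasible for every t ≥ 0. Along this ray z = 6p + 8q changes by 14 per unit t, so z → +∞.

Unbounded — the objective can increase without bound over the feasible region.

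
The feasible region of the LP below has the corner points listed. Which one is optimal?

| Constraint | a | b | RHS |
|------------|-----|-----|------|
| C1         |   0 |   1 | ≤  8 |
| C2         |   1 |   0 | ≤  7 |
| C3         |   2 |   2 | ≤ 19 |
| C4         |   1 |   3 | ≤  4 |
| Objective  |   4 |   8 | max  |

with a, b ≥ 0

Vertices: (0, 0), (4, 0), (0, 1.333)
Evaluating z = 4a + 8b at each vertex:
  (0, 0): z = 0
  (4, 0): z = 16
  (0, 1.333): z = 10.67

The largest value is z = 16, attained at (4, 0).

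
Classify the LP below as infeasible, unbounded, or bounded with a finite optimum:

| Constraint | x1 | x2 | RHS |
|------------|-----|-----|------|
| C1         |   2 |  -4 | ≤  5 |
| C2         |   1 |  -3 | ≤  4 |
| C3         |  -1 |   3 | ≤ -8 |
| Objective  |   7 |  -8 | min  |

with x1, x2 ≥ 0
C2 requires x1 - 3x2 ≤ 4, while C3 (-x1 + 3x2 ≤ -8) is equivalent to x1 - 3x2 ≥ 8. Together they would need 8 ≤ x1 - 3x2 ≤ 4, which is impossible since 8 > 4. No point satisfies all constraints.

Infeasible: no point satisfies all constraints simultaneously.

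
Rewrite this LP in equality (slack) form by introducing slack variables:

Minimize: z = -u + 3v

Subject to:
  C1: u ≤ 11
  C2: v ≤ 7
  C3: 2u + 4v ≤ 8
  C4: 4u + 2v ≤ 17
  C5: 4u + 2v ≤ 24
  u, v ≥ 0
min z = -u + 3v

s.t.
  u + s1 = 11
  v + s2 = 7
  2u + 4v + s3 = 8
  4u + 2v + s4 = 17
  4u + 2v + s5 = 24
  u, v, s1, s2, s3, s4, s5 ≥ 0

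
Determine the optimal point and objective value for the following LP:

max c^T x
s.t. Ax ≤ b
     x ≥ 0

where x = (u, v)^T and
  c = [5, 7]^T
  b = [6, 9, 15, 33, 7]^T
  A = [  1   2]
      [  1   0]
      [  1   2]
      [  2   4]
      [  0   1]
u = 6, v = 0, z = 30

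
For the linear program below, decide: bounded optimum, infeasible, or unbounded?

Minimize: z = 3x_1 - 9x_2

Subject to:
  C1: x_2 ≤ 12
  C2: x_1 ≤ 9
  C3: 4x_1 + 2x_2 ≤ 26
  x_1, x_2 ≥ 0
The point (0, 12) satisfies every constraint, so the LP is feasible; the constraints give x_1 ≤ 9 and x_2 ≤ 12, which with x_1, x_2 ≥ 0 keep the feasible region inside a bounded box. A feasible, bounded LP attains a finite optimum at a vertex.

Evaluating z = 3x_1 - 9x_2 at each vertex:
  (0, 0): z = 0
  (6.5, 0): z = 19.5
  (0.5, 12): z = -106.5
  (0, 12): z = -108

Feasible with finite optimum z* = -108 at (0, 12).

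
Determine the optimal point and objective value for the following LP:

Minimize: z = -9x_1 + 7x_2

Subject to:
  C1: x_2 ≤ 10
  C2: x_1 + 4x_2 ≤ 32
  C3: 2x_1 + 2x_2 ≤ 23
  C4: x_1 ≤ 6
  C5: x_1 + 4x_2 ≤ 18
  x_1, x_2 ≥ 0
Each vertex is the intersection of two constraint boundaries that also satisfies all remaining constraints:
  x_1 = 0 and x_2 = 0 → (0, 0)
  x_1 = 6 and x_2 = 0 → (6, 0)
  x_1 = 6 and x_1 + 4x_2 = 18 → (6, 3)
  x_1 + 4x_2 = 18 and x_1 = 0 → (0, 4.5)

Evaluating z = -9x_1 + 7x_2 at each vertex:
  (0, 0): z = 0
  (6, 0): z = -54
  (6, 3): z = -33
  (0, 4.5): z = 31.5

The minimum is at (6, 0) with z = -54.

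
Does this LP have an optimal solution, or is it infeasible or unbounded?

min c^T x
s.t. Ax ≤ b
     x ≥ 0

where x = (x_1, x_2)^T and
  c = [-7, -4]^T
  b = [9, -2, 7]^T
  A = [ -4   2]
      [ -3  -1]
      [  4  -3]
Feasible point: (1, 0) satisfies every constraint, so the LP is feasible.
Direction d = (1, 2): for each constraint row a, a·d ≤ 0 —
  (-4)(1) + (2)(2) = 0 ≤ 0
  (-3)(1) + (-1)(2) = -5 ≤ 0
  (4)(1) + (-3)(2) = -2 ≤ 0
and d ≥ 0, so (1, 0) + t·d stays feasible for every t ≥ 0. Along this ray z = -7x_1 - 4x_2 changes by -15 per unit t, so z → −∞.

Unbounded: there is a feasible ray along which z → −∞.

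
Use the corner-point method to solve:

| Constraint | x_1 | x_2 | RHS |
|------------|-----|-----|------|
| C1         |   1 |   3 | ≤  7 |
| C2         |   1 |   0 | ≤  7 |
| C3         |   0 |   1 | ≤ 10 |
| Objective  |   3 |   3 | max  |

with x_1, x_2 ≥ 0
Each vertex is the intersection of two constraint boundaries that also satisfies all remaining constraints:
  x_1 = 0 and x_2 = 0 → (0, 0)
  x_1 + 3x_2 = 7 and x_1 = 7 → (7, 0)
  x_1 + 3x_2 = 7 and x_1 = 0 → (0, 2.333)

Evaluating z = 3x_1 + 3x_2 at each vertex:
  (0, 0): z = 0
  (7, 0): z = 21
  (0, 2.333): z = 7

The maximum is at (7, 0) with z = 21.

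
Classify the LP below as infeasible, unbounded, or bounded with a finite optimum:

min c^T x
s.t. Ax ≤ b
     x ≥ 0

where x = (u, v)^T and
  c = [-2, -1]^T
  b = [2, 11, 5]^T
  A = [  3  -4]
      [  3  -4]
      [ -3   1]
Feasible point: (0, 0) satisfies every constraint, so the LP is feasible.
Direction d = (1, 1): for each constraint row a, a·d ≤ 0 —
  (3)(1) + (-4)(1) = -1 ≤ 0
  (3)(1) + (-4)(1) = -1 ≤ 0
  (-3)(1) + (1)(1) = -2 ≤ 0
and d ≥ 0, so (0, 0) + t·d stays feasible for every t ≥ 0. Along this ray z = -2u - v changes by -3 per unit t, so z → −∞.

The LP is unbounded; z can be made arbitrarily small.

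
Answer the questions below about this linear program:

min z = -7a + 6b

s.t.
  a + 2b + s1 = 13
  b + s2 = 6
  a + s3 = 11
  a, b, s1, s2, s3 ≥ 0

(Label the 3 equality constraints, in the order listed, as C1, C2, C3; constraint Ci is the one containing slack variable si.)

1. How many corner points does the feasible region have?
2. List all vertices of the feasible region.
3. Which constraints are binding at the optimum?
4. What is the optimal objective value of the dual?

1. 5
2. (0, 0), (11, 0), (11, 1), (1, 6), (0, 6)
3. C3, b ≥ 0
4. -77 (by strong duality, equal to the primal optimum)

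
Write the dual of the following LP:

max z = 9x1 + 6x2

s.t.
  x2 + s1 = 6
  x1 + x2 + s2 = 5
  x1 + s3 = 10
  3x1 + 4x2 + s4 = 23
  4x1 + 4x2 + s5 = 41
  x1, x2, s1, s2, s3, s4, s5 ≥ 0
Minimize: z = 6y1 + 5y2 + 10y3 + 23y4 + 41y5

Subject to:
  C1: -y2 - y3 - 3y4 - 4y5 ≤ -9
  C2: -y1 - y2 - 4y4 - 4y5 ≤ -6
  y1, y2, y3, y4, y5 ≥ 0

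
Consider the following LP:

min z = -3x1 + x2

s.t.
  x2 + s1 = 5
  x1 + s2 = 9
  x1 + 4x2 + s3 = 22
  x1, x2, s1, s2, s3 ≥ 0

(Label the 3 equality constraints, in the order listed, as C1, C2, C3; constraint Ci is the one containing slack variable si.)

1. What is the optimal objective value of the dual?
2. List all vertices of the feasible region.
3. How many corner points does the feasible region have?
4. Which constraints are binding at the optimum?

1. -27 (by strong duality, equal to the primal optimum)
2. (0, 0), (9, 0), (9, 3.25), (2, 5), (0, 5)
3. 5
4. C2, x2 ≥ 0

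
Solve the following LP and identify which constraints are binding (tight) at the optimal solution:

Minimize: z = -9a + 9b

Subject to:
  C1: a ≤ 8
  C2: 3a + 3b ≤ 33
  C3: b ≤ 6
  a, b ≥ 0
Optimal: a = 8, b = 0
Binding: C1, b ≥ 0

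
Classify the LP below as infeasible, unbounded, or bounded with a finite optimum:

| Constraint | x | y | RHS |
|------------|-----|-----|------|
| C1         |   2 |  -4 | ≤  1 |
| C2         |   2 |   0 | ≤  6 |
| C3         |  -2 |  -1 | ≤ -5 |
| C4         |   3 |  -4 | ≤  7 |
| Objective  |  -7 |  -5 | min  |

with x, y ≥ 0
Feasible point: (2, 1) satisfies every constraint, so the LP is feasible.
Direction d = (0, 1): for each constraint row a, a·d ≤ 0 —
  (2)(0) + (-4)(1) = -4 ≤ 0
  (2)(0) + (0)(1) = 0 ≤ 0
  (-2)(0) + (-1)(1) = -1 ≤ 0
  (3)(0) + (-4)(1) = -4 ≤ 0
and d ≥ 0, so (2, 1) + t·d stays feasible for every t ≥ 0. Along this ray z = -7x - 5y changes by -5 per unit t, so z → −∞.

Unbounded: there is a feasible ray along which z → −∞.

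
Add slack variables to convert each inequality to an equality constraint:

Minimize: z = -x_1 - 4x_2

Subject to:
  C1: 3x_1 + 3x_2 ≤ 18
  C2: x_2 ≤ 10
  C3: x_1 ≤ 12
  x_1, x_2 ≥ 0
min z = -x_1 - 4x_2

s.t.
  3x_1 + 3x_2 + s1 = 18
  x_2 + s2 = 10
  x_1 + s3 = 12
  x_1, x_2, s1, s2, s3 ≥ 0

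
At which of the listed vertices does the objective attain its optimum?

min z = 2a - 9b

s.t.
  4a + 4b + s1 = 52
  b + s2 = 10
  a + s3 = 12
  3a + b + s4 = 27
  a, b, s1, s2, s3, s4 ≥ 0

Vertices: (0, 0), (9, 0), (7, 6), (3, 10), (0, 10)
Evaluating z = 2a - 9b at each vertex:
  (0, 0): z = 0
  (9, 0): z = 18
  (7, 6): z = -40
  (3, 10): z = -84
  (0, 10): z = -90

The smallest value is z = -90, attained at (0, 10).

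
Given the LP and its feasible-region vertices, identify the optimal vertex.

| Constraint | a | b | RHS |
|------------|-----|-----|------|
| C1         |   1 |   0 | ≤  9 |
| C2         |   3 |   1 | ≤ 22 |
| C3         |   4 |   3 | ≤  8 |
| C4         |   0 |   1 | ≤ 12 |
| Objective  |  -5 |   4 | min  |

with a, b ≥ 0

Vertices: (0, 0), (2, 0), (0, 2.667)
(2, 0) with z = -10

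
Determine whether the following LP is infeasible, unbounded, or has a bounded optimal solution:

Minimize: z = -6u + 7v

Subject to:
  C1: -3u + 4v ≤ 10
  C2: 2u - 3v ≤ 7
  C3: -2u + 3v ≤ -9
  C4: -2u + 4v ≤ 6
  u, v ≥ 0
C2 requires 2u - 3v ≤ 7, while C3 (-2u + 3v ≤ -9) is equivalent to 2u - 3v ≥ 9. Together they would need 9 ≤ 2u - 3v ≤ 7, which is impossible since 9 > 7. No point satisfies all constraints.

The feasible region is empty; the LP is infeasible.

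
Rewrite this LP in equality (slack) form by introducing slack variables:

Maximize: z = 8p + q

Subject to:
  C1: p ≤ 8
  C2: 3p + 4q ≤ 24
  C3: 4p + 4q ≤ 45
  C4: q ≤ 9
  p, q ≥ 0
max z = 8p + q

s.t.
  p + s1 = 8
  3p + 4q + s2 = 24
  4p + 4q + s3 = 45
  q + s4 = 9
  p, q, s1, s2, s3, s4 ≥ 0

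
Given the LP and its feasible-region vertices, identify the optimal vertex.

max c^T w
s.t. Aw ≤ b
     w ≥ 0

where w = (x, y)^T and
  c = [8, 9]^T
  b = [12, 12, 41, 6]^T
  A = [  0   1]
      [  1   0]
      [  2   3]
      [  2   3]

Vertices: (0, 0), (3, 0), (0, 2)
Evaluating z = 8x + 9y at each vertex:
  (0, 0): z = 0
  (3, 0): z = 24
  (0, 2): z = 18

The largest value is z = 24, attained at (3, 0).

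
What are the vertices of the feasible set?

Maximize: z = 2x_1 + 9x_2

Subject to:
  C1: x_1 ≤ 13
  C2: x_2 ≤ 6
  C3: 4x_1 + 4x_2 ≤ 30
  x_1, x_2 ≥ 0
Each vertex is the intersection of two constraint boundaries that also satisfies all remaining constraints:
  x_1 = 0 and x_2 = 0 → (0, 0)
  4x_1 + 4x_2 = 30 and x_2 = 0 → (7.5, 0)
  x_2 = 6 and 4x_1 + 4x_2 = 30 → (1.5, 6)
  x_2 = 6 and x_1 = 0 → (0, 6)

Vertices: (0, 0), (7.5, 0), (1.5, 6), (0, 6)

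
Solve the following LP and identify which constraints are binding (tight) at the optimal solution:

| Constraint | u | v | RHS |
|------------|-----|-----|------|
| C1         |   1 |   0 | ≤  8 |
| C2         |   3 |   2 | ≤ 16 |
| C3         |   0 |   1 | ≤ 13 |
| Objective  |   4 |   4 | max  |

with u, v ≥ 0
Optimal: u = 0, v = 8
Binding: C2, u ≥ 0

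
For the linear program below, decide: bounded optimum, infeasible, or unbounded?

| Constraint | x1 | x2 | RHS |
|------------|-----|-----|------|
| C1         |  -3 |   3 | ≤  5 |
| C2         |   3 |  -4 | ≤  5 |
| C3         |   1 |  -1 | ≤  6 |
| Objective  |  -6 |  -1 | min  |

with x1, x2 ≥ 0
Feasible point: (0, 0) satisfies every constraint, so the LP is feasible.
Direction d = (1, 1): for each constraint row a, a·d ≤ 0 —
  (-3)(1) + (3)(1) = 0 ≤ 0
  (3)(1) + (-4)(1) = -1 ≤ 0
  (1)(1) + (-1)(1) = 0 ≤ 0
and d ≥ 0, so (0, 0) + t·d stays feasible for every t ≥ 0. Along this ray z = -6x1 - x2 changes by -7 per unit t, so z → −∞.

The LP is unbounded; z can be made arbitrarily small.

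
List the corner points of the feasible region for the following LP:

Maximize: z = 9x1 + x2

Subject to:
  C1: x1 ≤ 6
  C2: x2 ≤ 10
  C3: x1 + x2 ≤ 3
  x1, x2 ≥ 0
Each vertex is the intersection of two constraint boundaries that also satisfies all remaining constraints:
  x1 = 0 and x2 = 0 → (0, 0)
  x1 + x2 = 3 and x2 = 0 → (3, 0)
  x1 + x2 = 3 and x1 = 0 → (0, 3)

Vertices: (0, 0), (3, 0), (0, 3)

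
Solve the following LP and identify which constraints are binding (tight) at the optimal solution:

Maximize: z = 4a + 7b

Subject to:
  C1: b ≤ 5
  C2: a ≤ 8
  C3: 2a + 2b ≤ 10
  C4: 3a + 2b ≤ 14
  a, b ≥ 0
Optimal: a = 0, b = 5
Slack at optimum:
  C1: slack = 0 (binding)
  C2: slack = 8
  C3: slack = 0 (binding)
  C4: slack = 4
  a ≥ 0: a = 0 (binding)
  b ≥ 0: b = 5
Binding constraints: C1, C3, a ≥ 0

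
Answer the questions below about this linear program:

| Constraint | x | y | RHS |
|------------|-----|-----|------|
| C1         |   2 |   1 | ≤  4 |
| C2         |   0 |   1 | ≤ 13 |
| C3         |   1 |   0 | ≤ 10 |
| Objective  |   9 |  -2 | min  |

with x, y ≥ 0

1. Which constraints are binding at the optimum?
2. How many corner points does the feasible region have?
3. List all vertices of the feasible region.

1. C1, x ≥ 0
2. 3
3. (0, 0), (2, 0), (0, 4)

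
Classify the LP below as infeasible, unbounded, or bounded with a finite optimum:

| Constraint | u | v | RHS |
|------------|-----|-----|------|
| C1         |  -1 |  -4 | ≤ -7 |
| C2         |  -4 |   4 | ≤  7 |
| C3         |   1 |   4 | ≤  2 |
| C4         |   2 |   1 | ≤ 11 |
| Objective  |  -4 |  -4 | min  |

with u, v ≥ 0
C3 requires u + 4v ≤ 2, while C1 (-u - 4v ≤ -7) is equivalent to u + 4v ≥ 7. Together they would need 7 ≤ u + 4v ≤ 2, which is impossible since 7 > 2. No point satisfies all constraints.

The feasible region is empty; the LP is infeasible.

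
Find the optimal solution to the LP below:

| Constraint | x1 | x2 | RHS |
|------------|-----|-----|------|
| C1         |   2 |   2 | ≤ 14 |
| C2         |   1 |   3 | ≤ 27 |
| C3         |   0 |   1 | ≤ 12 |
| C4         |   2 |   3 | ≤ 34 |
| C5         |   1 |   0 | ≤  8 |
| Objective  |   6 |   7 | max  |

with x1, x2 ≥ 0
x1 = 0, x2 = 7, z = 49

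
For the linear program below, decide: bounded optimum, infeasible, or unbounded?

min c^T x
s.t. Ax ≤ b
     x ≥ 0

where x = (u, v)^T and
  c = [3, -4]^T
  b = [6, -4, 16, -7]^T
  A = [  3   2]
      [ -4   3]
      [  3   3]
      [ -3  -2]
One constraint requires 3u + 2v ≤ 6, while the constraint -3u - 2v ≤ -7 is equivalent to 3u + 2v ≥ 7. Together they would need 7 ≤ 3u + 2v ≤ 6, which is impossible since 7 > 6. No point satisfies all constraints.

Infeasible — the constraint set is empty.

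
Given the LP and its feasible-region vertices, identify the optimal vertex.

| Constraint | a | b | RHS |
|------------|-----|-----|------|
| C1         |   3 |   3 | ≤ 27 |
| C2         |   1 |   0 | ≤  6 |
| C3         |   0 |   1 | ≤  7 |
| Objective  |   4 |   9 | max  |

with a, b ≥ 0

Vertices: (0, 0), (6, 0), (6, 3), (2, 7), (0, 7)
Evaluating z = 4a + 9b at each vertex:
  (0, 0): z = 0
  (6, 0): z = 24
  (6, 3): z = 51
  (2, 7): z = 71
  (0, 7): z = 63

The largest value is z = 71, attained at (2, 7).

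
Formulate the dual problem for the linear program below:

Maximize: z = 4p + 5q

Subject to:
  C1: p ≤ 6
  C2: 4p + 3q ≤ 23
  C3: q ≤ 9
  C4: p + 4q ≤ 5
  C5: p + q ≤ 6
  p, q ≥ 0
Minimize: z = 6y1 + 23y2 + 9y3 + 5y4 + 6y5

Subject to:
  C1: -y1 - 4y2 - y4 - y5 ≤ -4
  C2: -3y2 - y3 - 4y4 - y5 ≤ -5
  y1, y2, y3, y4, y5 ≥ 0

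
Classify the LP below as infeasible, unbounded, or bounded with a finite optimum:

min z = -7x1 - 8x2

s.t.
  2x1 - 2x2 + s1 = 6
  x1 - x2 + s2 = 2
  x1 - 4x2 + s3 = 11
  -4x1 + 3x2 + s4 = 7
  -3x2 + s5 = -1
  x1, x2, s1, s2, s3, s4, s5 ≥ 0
Feasible point: (0, 1) satisfies every constraint, so the LP is feasible.
Direction d = (1, 1): for each constraint row a, a·d ≤ 0 —
  (2)(1) + (-2)(1) = 0 ≤ 0
  (1)(1) + (-1)(1) = 0 ≤ 0
  (1)(1) + (-4)(1) = -3 ≤ 0
  (-4)(1) + (3)(1) = -1 ≤ 0
  (0)(1) + (-3)(1) = -3 ≤ 0
and d ≥ 0, so (0, 1) + t·d stays feasible for every t ≥ 0. Along this ray z = -7x1 - 8x2 changes by -15 per unit t, so z → −∞.

Unbounded: there is a feasible ray along which z → −∞.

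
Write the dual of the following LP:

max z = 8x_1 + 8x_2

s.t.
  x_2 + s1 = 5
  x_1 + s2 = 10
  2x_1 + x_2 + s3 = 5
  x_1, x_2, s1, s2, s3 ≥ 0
Minimize: z = 5y1 + 10y2 + 5y3

Subject to:
  C1: -y2 - 2y3 ≤ -8
  C2: -y1 - y3 ≤ -8
  y1, y2, y3 ≥ 0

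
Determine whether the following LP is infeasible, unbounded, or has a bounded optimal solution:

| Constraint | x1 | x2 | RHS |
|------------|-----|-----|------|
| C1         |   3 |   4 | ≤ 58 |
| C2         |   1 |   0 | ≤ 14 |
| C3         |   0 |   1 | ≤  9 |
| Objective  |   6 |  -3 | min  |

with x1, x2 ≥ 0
The point (0, 9) satisfies every constraint, so the LP is feasible; the constraints give x1 ≤ 14 and x2 ≤ 9, which with x1, x2 ≥ 0 keep the feasible region inside a bounded box. A feasible, bounded LP attains a finite optimum at a vertex.

Feasible with finite optimum z* = -27 at (0, 9).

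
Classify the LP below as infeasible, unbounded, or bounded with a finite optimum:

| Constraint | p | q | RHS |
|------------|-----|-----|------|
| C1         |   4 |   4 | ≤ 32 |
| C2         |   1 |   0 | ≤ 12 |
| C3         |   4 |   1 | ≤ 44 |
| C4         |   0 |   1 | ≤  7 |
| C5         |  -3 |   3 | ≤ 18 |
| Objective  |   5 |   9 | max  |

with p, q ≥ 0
The point (1, 7) satisfies every constraint, so the LP is feasible; the constraints give p ≤ 12 and q ≤ 7, which with p, q ≥ 0 keep the feasible region inside a bounded box. A feasible, bounded LP attains a finite optimum at a vertex.

Evaluating z = 5p + 9q at each vertex:
  (0, 0): z = 0
  (8, 0): z = 40
  (1, 7): z = 68
  (0, 6): z = 54

The LP has an optimal solution: (1, 7) with z = 68.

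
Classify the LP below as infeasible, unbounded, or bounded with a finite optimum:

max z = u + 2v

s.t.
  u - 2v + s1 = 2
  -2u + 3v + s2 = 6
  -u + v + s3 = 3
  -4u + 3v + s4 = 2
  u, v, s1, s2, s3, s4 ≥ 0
Feasible point: (0, 0) satisfies every constraint, so the LP is feasible.
Direction d = (2, 1): for each constraint row a, a·d ≤ 0 —
  (1)(2) + (-2)(1) = 0 ≤ 0
  (-2)(2) + (3)(1) = -1 ≤ 0
  (-1)(2) + (1)(1) = -1 ≤ 0
  (-4)(2) + (3)(1) = -5 ≤ 0
and d ≥ 0, so (0, 0) + t·d stays feasible for every t ≥ 0. Along this ray z = u + 2v changes by 4 per unit t, so z → +∞.

Unbounded: there is a feasible ray along which z → +∞.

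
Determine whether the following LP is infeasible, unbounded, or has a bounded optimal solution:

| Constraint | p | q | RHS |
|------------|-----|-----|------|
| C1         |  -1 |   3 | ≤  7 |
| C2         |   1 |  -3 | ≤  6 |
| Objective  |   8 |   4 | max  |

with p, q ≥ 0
Feasible point: (0, 0) satisfies every constraint, so the LP is feasible.
Direction d = (3, 1): for each constraint row a, a·d ≤ 0 —
  (-1)(3) + (3)(1) = 0 ≤ 0
  (1)(3) + (-3)(1) = 0 ≤ 0
and d ≥ 0, so (0, 0) + t·d stays feasible for every t ≥ 0. Along this ray z = 8p + 4q changes by 28 per unit t, so z → +∞.

Unbounded — the objective can increase without bound over the feasible region.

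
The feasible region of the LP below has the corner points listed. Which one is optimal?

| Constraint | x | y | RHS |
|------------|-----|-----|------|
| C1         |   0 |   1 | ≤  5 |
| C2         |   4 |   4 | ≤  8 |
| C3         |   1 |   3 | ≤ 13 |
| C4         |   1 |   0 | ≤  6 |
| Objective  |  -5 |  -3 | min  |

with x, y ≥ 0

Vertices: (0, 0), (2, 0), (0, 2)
Evaluating z = -5x - 3y at each vertex:
  (0, 0): z = 0
  (2, 0): z = -10
  (0, 2): z = -6

The smallest value is z = -10, attained at (2, 0).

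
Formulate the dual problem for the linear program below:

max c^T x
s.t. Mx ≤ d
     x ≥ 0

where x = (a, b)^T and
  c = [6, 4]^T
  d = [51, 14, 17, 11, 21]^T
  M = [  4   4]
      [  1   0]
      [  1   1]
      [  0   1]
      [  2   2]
Minimize: z = 51y1 + 14y2 + 17y3 + 11y4 + 21y5

Subject to:
  C1: -4y1 - y2 - y3 - 2y5 ≤ -6
  C2: -4y1 - y3 - y4 - 2y5 ≤ -4
  y1, y2, y3, y4, y5 ≥ 0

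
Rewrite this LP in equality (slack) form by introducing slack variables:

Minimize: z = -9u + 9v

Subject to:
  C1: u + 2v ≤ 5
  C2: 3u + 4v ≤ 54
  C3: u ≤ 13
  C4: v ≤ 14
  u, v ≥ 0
min z = -9u + 9v

s.t.
  u + 2v + s1 = 5
  3u + 4v + s2 = 54
  u + s3 = 13
  v + s4 = 14
  u, v, s1, s2, s3, s4 ≥ 0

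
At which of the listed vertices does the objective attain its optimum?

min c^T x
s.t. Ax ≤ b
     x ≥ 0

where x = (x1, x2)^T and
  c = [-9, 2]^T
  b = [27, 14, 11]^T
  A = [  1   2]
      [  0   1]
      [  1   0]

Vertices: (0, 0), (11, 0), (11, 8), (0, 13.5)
(11, 0) with z = -99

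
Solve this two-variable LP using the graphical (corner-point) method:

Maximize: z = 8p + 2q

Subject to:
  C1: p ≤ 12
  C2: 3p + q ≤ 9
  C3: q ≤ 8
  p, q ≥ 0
p = 3, q = 0, z = 24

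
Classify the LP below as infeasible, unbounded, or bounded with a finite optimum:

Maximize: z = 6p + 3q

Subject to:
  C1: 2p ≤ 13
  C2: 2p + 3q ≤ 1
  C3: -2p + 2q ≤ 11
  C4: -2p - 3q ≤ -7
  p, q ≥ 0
C2 requires 2p + 3q ≤ 1, while C4 (-2p - 3q ≤ -7) is equivalent to 2p + 3q ≥ 7. Together they would need 7 ≤ 2p + 3q ≤ 1, which is impossible since 7 > 1. No point satisfies all constraints.

The feasible region is empty; the LP is infeasible.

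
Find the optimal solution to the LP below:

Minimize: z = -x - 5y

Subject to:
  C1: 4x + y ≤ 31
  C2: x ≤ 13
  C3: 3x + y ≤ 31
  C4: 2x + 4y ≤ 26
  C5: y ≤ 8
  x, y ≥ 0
x = 0, y = 6.5, z = -32.5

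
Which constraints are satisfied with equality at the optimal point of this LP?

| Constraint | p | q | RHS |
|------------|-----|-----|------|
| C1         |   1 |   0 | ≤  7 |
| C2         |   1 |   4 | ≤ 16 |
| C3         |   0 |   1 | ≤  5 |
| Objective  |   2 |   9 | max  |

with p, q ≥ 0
Optimal: p = 0, q = 4
Slack at optimum:
  C1: slack = 7
  C2: slack = 0 (binding)
  C3: slack = 1
  p ≥ 0: p = 0 (binding)
  q ≥ 0: q = 4
Binding constraints: C2, p ≥ 0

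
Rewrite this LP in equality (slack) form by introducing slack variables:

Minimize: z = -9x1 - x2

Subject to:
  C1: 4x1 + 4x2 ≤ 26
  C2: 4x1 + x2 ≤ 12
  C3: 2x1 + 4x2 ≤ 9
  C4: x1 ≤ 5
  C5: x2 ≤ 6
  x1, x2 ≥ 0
min z = -9x1 - x2

s.t.
  4x1 + 4x2 + s1 = 26
  4x1 + x2 + s2 = 12
  2x1 + 4x2 + s3 = 9
  x1 + s4 = 5
  x2 + s5 = 6
  x1, x2, s1, s2, s3, s4, s5 ≥ 0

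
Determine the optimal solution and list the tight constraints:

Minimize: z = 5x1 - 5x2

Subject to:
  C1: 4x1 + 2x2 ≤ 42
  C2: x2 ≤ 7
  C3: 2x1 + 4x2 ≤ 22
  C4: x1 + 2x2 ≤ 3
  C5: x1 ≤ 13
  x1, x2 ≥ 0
Optimal: x1 = 0, x2 = 1.5
Binding: C4, x1 ≥ 0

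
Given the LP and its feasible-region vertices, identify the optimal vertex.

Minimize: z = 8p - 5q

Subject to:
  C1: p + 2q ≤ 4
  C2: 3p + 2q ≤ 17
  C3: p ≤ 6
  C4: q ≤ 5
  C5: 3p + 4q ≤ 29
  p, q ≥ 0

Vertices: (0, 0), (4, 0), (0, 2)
(0, 2) with z = -10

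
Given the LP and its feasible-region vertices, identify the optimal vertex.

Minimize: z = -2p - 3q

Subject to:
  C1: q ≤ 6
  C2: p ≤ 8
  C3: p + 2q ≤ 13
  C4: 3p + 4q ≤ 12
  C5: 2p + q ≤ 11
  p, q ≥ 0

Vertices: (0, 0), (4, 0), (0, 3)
Evaluating z = -2p - 3q at each vertex:
  (0, 0): z = 0
  (4, 0): z = -8
  (0, 3): z = -9

The smallest value is z = -9, attained at (0, 3).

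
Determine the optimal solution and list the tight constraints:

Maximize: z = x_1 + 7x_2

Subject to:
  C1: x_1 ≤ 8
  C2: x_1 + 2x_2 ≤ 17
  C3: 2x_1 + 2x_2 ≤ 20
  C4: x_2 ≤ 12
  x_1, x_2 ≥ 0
Optimal: x_1 = 0, x_2 = 8.5
Binding: C2, x_1 ≥ 0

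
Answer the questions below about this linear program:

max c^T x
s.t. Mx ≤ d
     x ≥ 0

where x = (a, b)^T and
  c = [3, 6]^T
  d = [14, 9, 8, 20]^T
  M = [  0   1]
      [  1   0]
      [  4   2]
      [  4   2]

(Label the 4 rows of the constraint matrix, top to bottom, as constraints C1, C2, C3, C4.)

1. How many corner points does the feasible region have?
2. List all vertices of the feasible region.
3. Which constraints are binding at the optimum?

1. 3
2. (0, 0), (2, 0), (0, 4)
3. C3, a ≥ 0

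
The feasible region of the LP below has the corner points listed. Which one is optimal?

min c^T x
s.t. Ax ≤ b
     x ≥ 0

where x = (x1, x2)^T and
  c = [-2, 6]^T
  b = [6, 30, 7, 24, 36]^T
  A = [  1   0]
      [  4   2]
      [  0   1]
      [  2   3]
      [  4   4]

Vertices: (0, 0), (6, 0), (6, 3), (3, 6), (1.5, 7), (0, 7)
Evaluating z = -2x1 + 6x2 at each vertex:
  (0, 0): z = 0
  (6, 0): z = -12
  (6, 3): z = 6
  (3, 6): z = 30
  (1.5, 7): z = 39
  (0, 7): z = 42

The smallest value is z = -12, attained at (6, 0).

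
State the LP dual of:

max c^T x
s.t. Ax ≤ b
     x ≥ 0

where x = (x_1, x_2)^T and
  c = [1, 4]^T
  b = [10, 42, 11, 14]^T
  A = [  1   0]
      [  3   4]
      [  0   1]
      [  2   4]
Minimize: z = 10y1 + 42y2 + 11y3 + 14y4

Subject to:
  C1: -y1 - 3y2 - 2y4 ≤ -1
  C2: -4y2 - y3 - 4y4 ≤ -4
  y1, y2, y3, y4 ≥ 0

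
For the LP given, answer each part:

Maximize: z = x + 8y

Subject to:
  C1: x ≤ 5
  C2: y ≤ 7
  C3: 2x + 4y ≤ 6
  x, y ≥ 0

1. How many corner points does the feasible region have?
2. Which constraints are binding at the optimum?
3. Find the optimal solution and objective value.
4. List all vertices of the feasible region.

1. 3
2. C3, x ≥ 0
3. x = 0, y = 1.5, z = 12
4. (0, 0), (3, 0), (0, 1.5)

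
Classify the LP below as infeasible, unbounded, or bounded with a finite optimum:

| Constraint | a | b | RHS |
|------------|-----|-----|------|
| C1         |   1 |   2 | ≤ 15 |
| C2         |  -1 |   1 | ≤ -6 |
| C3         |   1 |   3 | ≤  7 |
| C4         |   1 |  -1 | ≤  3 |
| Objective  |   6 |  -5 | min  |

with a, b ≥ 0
C4 requires a - b ≤ 3, while C2 (-a + b ≤ -6) is equivalent to a - b ≥ 6. Together they would need 6 ≤ a - b ≤ 3, which is impossible since 6 > 3. No point satisfies all constraints.

Infeasible: no point satisfies all constraints simultaneously.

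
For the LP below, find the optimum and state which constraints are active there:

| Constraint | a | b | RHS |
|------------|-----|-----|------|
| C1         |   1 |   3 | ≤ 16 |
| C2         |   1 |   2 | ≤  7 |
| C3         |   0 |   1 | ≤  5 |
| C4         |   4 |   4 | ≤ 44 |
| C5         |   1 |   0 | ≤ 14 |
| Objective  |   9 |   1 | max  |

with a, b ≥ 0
Optimal: a = 7, b = 0
Slack at optimum:
  C1: slack = 9
  C2: slack = 0 (binding)
  C3: slack = 5
  C4: slack = 16
  C5: slack = 7
  a ≥ 0: a = 7
  b ≥ 0: b = 0 (binding)
Binding constraints: C2, b ≥ 0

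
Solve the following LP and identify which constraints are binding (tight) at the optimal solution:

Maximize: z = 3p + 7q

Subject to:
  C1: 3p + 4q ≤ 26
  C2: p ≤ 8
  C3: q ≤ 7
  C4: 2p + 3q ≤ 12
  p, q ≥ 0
Optimal: p = 0, q = 4
Binding: C4, p ≥ 0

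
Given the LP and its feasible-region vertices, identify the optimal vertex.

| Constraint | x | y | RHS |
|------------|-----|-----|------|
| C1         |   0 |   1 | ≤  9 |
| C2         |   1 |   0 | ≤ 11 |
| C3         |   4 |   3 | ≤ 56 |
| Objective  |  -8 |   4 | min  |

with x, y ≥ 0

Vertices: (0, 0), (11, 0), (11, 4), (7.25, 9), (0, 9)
(11, 0) with z = -88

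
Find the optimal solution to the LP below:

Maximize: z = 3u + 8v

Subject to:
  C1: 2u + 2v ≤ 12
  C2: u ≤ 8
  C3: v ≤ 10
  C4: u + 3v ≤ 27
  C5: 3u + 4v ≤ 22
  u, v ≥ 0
Each vertex is the intersection of two constraint boundaries that also satisfies all remaining constraints:
  u = 0 and v = 0 → (0, 0)
  2u + 2v = 12 and v = 0 → (6, 0)
  2u + 2v = 12 and 3u + 4v = 22 → (2, 4)
  3u + 4v = 22 and u = 0 → (0, 5.5)

Evaluating z = 3u + 8v at each vertex:
  (0, 0): z = 0
  (6, 0): z = 18
  (2, 4): z = 38
  (0, 5.5): z = 44

The maximum is at (0, 5.5) with z = 44.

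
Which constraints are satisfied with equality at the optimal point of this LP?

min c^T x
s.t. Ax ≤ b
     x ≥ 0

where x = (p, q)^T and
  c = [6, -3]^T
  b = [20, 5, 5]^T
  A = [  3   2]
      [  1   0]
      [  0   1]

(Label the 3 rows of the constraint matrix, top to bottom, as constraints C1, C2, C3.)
Optimal: p = 0, q = 5
Binding: C3, p ≥ 0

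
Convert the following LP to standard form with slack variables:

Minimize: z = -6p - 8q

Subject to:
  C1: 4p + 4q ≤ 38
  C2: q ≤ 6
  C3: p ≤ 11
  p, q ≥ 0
min z = -6p - 8q

s.t.
  4p + 4q + s1 = 38
  q + s2 = 6
  p + s3 = 11
  p, q, s1, s2, s3 ≥ 0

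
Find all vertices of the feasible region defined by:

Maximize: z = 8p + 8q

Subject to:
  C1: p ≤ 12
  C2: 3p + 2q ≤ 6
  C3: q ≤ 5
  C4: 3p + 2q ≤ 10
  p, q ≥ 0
Each vertex is the intersection of two constraint boundaries that also satisfies all remaining constraints:
  p = 0 and q = 0 → (0, 0)
  3p + 2q = 6 and q = 0 → (2, 0)
  3p + 2q = 6 and p = 0 → (0, 3)

Vertices: (0, 0), (2, 0), (0, 3)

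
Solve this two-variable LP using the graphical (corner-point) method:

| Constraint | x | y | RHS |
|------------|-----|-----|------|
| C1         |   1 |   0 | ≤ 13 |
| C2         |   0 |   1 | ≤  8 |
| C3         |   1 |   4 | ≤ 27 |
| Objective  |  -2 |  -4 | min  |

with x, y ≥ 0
Each vertex is the intersection of two constraint boundaries that also satisfies all remaining constraints:
  x = 0 and y = 0 → (0, 0)
  x = 13 and y = 0 → (13, 0)
  x = 13 and x + 4y = 27 → (13, 3.5)
  x + 4y = 27 and x = 0 → (0, 6.75)

Evaluating z = -2x - 4y at each vertex:
  (0, 0): z = 0
  (13, 0): z = -26
  (13, 3.5): z = -40
  (0, 6.75): z = -27

The minimum is at (13, 3.5) with z = -40.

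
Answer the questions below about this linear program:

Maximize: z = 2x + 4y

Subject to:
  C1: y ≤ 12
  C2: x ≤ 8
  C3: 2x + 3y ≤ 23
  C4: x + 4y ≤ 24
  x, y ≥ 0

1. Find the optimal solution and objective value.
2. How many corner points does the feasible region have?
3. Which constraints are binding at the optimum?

1. x = 4, y = 5, z = 28
2. 5
3. C3, C4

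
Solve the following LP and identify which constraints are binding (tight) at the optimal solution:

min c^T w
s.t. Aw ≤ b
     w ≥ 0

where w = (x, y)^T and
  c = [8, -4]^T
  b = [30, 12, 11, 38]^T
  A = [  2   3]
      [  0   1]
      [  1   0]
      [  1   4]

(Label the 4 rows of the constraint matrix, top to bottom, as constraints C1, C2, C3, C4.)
Optimal: x = 0, y = 9.5
Binding: C4, x ≥ 0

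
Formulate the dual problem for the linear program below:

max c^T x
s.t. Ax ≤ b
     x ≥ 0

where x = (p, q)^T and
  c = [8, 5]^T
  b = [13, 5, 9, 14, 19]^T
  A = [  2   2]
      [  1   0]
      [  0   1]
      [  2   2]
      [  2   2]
Minimize: z = 13y1 + 5y2 + 9y3 + 14y4 + 19y5

Subject to:
  C1: -2y1 - y2 - 2y4 - 2y5 ≤ -8
  C2: -2y1 - y3 - 2y4 - 2y5 ≤ -5
  y1, y2, y3, y4, y5 ≥ 0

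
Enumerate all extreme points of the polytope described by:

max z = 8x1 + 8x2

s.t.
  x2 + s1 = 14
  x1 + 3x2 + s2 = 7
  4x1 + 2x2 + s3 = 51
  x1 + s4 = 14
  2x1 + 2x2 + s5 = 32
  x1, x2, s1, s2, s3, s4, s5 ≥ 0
Each vertex is the intersection of two constraint boundaries that also satisfies all remaining constraints:
  x1 = 0 and x2 = 0 → (0, 0)
  x1 + 3x2 = 7 and x2 = 0 → (7, 0)
  x1 + 3x2 = 7 and x1 = 0 → (0, 2.333)

Vertices: (0, 0), (7, 0), (0, 2.333)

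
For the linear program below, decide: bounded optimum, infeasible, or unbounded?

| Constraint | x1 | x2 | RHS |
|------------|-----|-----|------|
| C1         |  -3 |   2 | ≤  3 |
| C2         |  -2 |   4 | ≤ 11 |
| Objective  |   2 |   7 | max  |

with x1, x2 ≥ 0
Feasible point: (0, 0) satisfies every constraint, so the LP is feasible.
Direction d = (1, 0): for each constraint row a, a·d ≤ 0 —
  (-3)(1) + (2)(0) = -3 ≤ 0
  (-2)(1) + (4)(0) = -2 ≤ 0
and d ≥ 0, so (0, 0) + t·d stays feasible for every t ≥ 0. Along this ray z = 2x1 + 7x2 changes by 2 per unit t, so z → +∞.

Unbounded — the objective can increase without bound over the feasible region.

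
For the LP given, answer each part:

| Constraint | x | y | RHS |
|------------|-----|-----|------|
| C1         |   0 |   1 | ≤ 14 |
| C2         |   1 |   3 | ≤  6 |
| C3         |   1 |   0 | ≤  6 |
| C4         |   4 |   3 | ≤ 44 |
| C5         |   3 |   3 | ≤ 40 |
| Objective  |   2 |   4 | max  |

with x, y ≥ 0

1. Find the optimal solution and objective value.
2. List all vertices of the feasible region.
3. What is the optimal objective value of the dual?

1. x = 6, y = 0, z = 12
2. (0, 0), (6, 0), (0, 2)
3. 12 (by strong duality, equal to the primal optimum)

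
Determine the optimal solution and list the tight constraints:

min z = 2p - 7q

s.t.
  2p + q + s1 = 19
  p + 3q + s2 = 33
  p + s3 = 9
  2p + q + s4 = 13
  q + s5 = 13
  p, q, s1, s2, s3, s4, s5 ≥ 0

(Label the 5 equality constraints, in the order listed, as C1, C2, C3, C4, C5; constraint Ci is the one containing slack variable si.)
Optimal: p = 0, q = 11
Binding: C2, p ≥ 0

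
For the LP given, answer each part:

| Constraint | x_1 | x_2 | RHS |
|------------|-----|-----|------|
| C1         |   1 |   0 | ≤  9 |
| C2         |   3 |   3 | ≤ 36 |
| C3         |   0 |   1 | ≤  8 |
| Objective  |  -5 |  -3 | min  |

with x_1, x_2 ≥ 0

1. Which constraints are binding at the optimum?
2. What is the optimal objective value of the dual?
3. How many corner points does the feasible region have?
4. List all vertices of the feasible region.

1. C1, C2
2. -54 (by strong duality, equal to the primal optimum)
3. 5
4. (0, 0), (9, 0), (9, 3), (4, 8), (0, 8)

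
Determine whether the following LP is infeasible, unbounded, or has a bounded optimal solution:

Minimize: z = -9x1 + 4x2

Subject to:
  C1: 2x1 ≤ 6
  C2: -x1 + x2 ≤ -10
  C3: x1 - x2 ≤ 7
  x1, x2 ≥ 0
C3 requires x1 - x2 ≤ 7, while C2 (-x1 + x2 ≤ -10) is equivalent to x1 - x2 ≥ 10. Together they would need 10 ≤ x1 - x2 ≤ 7, which is impossible since 10 > 7. No point satisfies all constraints.

Infeasible — the constraint set is empty.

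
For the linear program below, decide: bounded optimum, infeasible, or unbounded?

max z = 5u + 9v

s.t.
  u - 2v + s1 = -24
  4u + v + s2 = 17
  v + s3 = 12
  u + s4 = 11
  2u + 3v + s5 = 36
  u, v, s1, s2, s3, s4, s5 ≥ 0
The point (0, 12) satisfies every constraint, so the LP is feasible; the constraints give u ≤ 11 and v ≤ 12, which with u, v ≥ 0 keep the feasible region inside a bounded box. A feasible, bounded LP attains a finite optimum at a vertex.

Evaluating z = 5u + 9v at each vertex:
  (0, 12): z = 108

Bounded optimum: z* = 108 at (0, 12).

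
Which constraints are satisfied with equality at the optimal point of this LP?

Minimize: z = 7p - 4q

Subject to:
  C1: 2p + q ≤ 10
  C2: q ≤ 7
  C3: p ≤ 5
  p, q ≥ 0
Optimal: p = 0, q = 7
Slack at optimum:
  C1: slack = 3
  C2: slack = 0 (binding)
  C3: slack = 5
  p ≥ 0: p = 0 (binding)
  q ≥ 0: q = 7
Binding constraints: C2, p ≥ 0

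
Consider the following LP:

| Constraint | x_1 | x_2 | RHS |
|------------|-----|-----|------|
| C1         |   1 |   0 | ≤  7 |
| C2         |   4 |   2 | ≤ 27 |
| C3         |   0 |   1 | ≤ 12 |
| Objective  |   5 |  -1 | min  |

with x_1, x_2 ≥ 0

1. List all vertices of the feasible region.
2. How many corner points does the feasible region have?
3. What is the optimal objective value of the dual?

1. (0, 0), (6.75, 0), (0.75, 12), (0, 12)
2. 4
3. -12 (by strong duality, equal to the primal optimum)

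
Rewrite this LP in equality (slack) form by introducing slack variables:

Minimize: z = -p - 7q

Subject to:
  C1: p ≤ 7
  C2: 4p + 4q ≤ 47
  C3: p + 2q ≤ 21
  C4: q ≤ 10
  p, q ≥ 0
min z = -p - 7q

s.t.
  p + s1 = 7
  4p + 4q + s2 = 47
  p + 2q + s3 = 21
  q + s4 = 10
  p, q, s1, s2, s3, s4 ≥ 0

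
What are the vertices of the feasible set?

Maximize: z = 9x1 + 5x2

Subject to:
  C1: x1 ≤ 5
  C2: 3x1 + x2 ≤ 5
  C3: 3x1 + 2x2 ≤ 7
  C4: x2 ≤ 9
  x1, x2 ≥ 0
Each vertex is the intersection of two constraint boundaries that also satisfies all remaining constraints:
  x1 = 0 and x2 = 0 → (0, 0)
  3x1 + x2 = 5 and x2 = 0 → (1.667, 0)
  3x1 + x2 = 5 and 3x1 + 2x2 = 7 → (1, 2)
  3x1 + 2x2 = 7 and x1 = 0 → (0, 3.5)

Vertices: (0, 0), (1.667, 0), (1, 2), (0, 3.5)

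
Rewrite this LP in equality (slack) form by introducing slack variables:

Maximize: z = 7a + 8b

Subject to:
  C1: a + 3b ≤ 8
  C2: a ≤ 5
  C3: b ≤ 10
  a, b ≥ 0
max z = 7a + 8b

s.t.
  a + 3b + s1 = 8
  a + s2 = 5
  b + s3 = 10
  a, b, s1, s2, s3 ≥ 0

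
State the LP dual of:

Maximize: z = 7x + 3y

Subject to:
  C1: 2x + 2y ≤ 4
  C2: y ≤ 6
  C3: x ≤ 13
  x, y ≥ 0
Minimize: z = 4y1 + 6y2 + 13y3

Subject to:
  C1: -2y1 - y3 ≤ -7
  C2: -2y1 - y2 ≤ -3
  y1, y2, y3 ≥ 0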